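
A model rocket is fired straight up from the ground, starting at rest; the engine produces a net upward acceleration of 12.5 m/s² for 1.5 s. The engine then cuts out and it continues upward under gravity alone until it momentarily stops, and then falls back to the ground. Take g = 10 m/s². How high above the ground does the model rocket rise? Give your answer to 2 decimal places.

31.64 m

Phase 1 (powered ascent): v₀ = 0 m/s, a = 12.5 m/s².
v = v₀ + at = 0 + (12.5)(1.5) = 18.8 m/s
Δx = v₀t + ½at² = 0·1.5 + 0.5·12.5·1.5² = 14.1 m

Phase 2 (coasting upward): v₀ = 18.8 m/s, a = -10 m/s².
v = v₀ + at → t = (0 − 18.8) / -10 = 1.88 s
v² = v₀² + 2aΔx → Δx = (0² − 18.8²)/(2·-10) = 17.6 m
Maximum height = 14.1 + 17.6 = 31.6 m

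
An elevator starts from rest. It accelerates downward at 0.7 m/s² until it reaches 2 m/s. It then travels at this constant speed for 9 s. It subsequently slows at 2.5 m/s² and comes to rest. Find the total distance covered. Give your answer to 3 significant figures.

Phase 1 (accelerating): v₀ = 0 m/s, a = 0.7 m/s².
v = v₀ + at → t = (2 − 0) / 0.7 = 2.86 s
v² = v₀² + 2aΔx → Δx = (2² − 0²)/(2·0.7) = 2.86 m

Phase 2 (constant speed): v₀ = 2.00 m/s, a = 0 m/s².
v = v₀ + at = 2.00 + (0)(9) = 2.00 m/s
Δx = v₀t + ½at² = 2.00·9 + 0.5·0·9² = 18.0 m

Phase 3 (decelerating): v₀ = 2.00 m/s, a = -2.5 m/s².
v = v₀ + at → t = (0 − 2.00) / -2.5 = 0.800 s
v² = v₀² + 2aΔx → Δx = (0² − 2.00²)/(2·-2.5) = 0.800 m
Total distance = 2.86 + 18.0 + 0.800 = 21.7 m

21.7 m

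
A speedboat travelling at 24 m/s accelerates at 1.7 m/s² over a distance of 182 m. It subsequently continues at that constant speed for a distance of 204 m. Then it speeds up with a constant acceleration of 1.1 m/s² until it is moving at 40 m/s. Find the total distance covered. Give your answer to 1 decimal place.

570.2 m

Phase 1 (accelerating): v₀ = 24.0 m/s, a = 1.7 m/s².
v² = v₀² + 2aΔx = 24.0² + 2·1.7·182 = 1190 → v = 34.6 m/s
t = (v − v₀)/a = (34.6 − 24.0)/1.7 = 6.22 s

Phase 2 (constant speed): v₀ = 34.6 m/s, a = 0 m/s².
Constant speed: t = d/v = 204/34.6 = 5.90 s

Phase 3 (accelerating): v₀ = 34.6 m/s, a = 1.1 m/s².
v = v₀ + at → t = (40 − 34.6) / 1.1 = 4.94 s
v² = v₀² + 2aΔx → Δx = (40² − 34.6²)/(2·1.1) = 184 m
Total distance = 182 + 204 + 184 = 570 m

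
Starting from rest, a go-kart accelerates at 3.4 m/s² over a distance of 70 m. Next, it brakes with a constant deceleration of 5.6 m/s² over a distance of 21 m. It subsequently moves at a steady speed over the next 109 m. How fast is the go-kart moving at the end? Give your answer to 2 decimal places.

15.52 m/s

Phase 1 (accelerating): v₀ = 0 m/s, a = 3.4 m/s².
v² = v₀² + 2aΔx = 0² + 2·3.4·70 = 476 → v = 21.8 m/s
t = (v − v₀)/a = (21.8 − 0)/3.4 = 6.42 s

Phase 2 (decelerating): v₀ = 21.8 m/s, a = -5.6 m/s².
v² = v₀² + 2aΔx = 21.8² + 2·-5.6·21 = 241 → v = 15.5 m/s
t = (v − v₀)/a = (15.5 − 21.8)/-5.6 = 1.12 s

Phase 3 (constant speed): v₀ = 15.5 m/s, a = 0 m/s².
Constant speed: t = d/v = 109/15.5 = 7.02 s
Final speed = 15.5 m/s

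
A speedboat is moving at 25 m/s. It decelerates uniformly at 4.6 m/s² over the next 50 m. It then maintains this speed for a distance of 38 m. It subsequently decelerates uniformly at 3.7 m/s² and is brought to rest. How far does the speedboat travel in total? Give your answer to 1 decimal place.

110.3 m

Phase 1 (decelerating): v₀ = 25.0 m/s, a = -4.6 m/s².
v² = v₀² + 2aΔx = 25.0² + 2·-4.6·50 = 165 → v = 12.8 m/s
t = (v − v₀)/a = (12.8 − 25.0)/-4.6 = 2.64 s

Phase 2 (constant speed): v₀ = 12.8 m/s, a = 0 m/s².
Constant speed: t = d/v = 38/12.8 = 2.96 s

Phase 3 (decelerating): v₀ = 12.8 m/s, a = -3.7 m/s².
v = v₀ + at → t = (0 − 12.8) / -3.7 = 3.47 s
v² = v₀² + 2aΔx → Δx = (0² − 12.8²)/(2·-3.7) = 22.3 m
Total distance = 50.0 + 38.0 + 22.3 = 110 m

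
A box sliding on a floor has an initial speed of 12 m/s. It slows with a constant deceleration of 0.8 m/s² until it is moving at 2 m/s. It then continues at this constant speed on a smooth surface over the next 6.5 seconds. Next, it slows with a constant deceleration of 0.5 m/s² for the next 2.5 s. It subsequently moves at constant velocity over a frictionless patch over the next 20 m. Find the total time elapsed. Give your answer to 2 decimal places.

Phase 1 (decelerating): v₀ = 12.0 m/s, a = -0.8 m/s².
v = v₀ + at → t = (2 − 12.0) / -0.8 = 12.5 s
v² = v₀² + 2aΔx → Δx = (2² − 12.0²)/(2·-0.8) = 87.5 m

Phase 2 (constant speed): v₀ = 2.00 m/s, a = 0 m/s².
v = v₀ + at = 2.00 + (0)(6.5) = 2.00 m/s
Δx = v₀t + ½at² = 2.00·6.5 + 0.5·0·6.5² = 13.0 m

Phase 3 (decelerating): v₀ = 2.00 m/s, a = -0.5 m/s².
v = v₀ + at = 2.00 + (-0.5)(2.5) = 0.750 m/s
Δx = v₀t + ½at² = 2.00·2.5 + 0.5·-0.5·2.5² = 3.44 m

Phase 4 (constant speed): v₀ = 0.750 m/s, a = 0 m/s².
Constant speed: t = d/v = 20/0.750 = 26.7 s
Total time = 12.5 + 6.50 + 2.50 + 26.7 = 48.2 s

48.17 s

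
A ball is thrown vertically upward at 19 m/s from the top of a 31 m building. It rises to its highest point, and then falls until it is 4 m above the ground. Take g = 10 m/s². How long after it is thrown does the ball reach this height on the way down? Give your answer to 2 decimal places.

Phase 1 (rising): v₀ = 19.0 m/s, a = -10 m/s².
v = v₀ + at → t = (0 − 19.0) / -10 = 1.90 s
v² = v₀² + 2aΔx → Δx = (0² − 19.0²)/(2·-10) = 18.1 m

Phase 2 (falling): v₀ = 0 m/s, a = -10 m/s².
Falls 45.0 m from rest: t = √(2·45.0/10) = 3.00 s; v = g·t = 30.0 m/s.
Total time = 1.90 + 3.00 = 4.90 s

4.90 s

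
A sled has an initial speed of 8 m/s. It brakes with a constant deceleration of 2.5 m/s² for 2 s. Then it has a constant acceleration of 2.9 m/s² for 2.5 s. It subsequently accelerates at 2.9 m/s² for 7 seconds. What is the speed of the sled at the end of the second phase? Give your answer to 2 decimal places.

10.25 m/s

Phase 1 (decelerating): v₀ = 8.00 m/s, a = -2.5 m/s².
v = v₀ + at = 8.00 + (-2.5)(2) = 3.00 m/s
Δx = v₀t + ½at² = 8.00·2 + 0.5·-2.5·2² = 11.0 m

Phase 2 (accelerating): v₀ = 3.00 m/s, a = 2.9 m/s².
v = v₀ + at = 3.00 + (2.9)(2.5) = 10.2 m/s
Δx = v₀t + ½at² = 3.00·2.5 + 0.5·2.9·2.5² = 16.6 m
Speed at end of phase 2 = 10.2 m/s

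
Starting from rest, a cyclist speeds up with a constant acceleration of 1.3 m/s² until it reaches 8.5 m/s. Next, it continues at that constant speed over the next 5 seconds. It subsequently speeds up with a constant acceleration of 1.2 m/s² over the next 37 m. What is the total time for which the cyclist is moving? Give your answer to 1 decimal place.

15.0 s

Phase 1 (accelerating): v₀ = 0 m/s, a = 1.3 m/s².
v = v₀ + at → t = (8.5 − 0) / 1.3 = 6.54 s
v² = v₀² + 2aΔx → Δx = (8.5² − 0²)/(2·1.3) = 27.8 m

Phase 2 (constant speed): v₀ = 8.50 m/s, a = 0 m/s².
v = v₀ + at = 8.50 + (0)(5) = 8.50 m/s
Δx = v₀t + ½at² = 8.50·5 + 0.5·0·5² = 42.5 m

Phase 3 (accelerating): v₀ = 8.50 m/s, a = 1.2 m/s².
v² = v₀² + 2aΔx = 8.50² + 2·1.2·37 = 161 → v = 12.7 m/s
t = (v − v₀)/a = (12.7 − 8.50)/1.2 = 3.49 s
Total time = 6.54 + 5.00 + 3.49 = 15.0 s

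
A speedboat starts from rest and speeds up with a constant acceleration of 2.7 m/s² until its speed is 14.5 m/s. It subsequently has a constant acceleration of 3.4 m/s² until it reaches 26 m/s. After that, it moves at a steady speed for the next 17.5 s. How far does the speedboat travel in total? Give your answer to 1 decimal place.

Phase 1 (accelerating): v₀ = 0 m/s, a = 2.7 m/s².
v = v₀ + at → t = (14.5 − 0) / 2.7 = 5.37 s
v² = v₀² + 2aΔx → Δx = (14.5² − 0²)/(2·2.7) = 38.9 m

Phase 2 (accelerating): v₀ = 14.5 m/s, a = 3.4 m/s².
v = v₀ + at → t = (26 − 14.5) / 3.4 = 3.38 s
v² = v₀² + 2aΔx → Δx = (26² − 14.5²)/(2·3.4) = 68.5 m

Phase 3 (constant speed): v₀ = 26.0 m/s, a = 0 m/s².
v = v₀ + at = 26.0 + (0)(17.5) = 26.0 m/s
Δx = v₀t + ½at² = 26.0·17.5 + 0.5·0·17.5² = 455 m
Total distance = 38.9 + 68.5 + 455 = 562 m

562.4 m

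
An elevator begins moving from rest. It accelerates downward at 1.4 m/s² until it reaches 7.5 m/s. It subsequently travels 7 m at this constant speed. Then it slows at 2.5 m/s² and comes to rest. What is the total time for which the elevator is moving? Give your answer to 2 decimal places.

Phase 1 (accelerating): v₀ = 0 m/s, a = 1.4 m/s².
v = v₀ + at → t = (7.5 − 0) / 1.4 = 5.36 s
v² = v₀² + 2aΔx → Δx = (7.5² − 0²)/(2·1.4) = 20.1 m

Phase 2 (constant speed): v₀ = 7.50 m/s, a = 0 m/s².
Constant speed: t = d/v = 7/7.50 = 0.933 s

Phase 3 (decelerating): v₀ = 7.50 m/s, a = -2.5 m/s².
v = v₀ + at → t = (0 − 7.50) / -2.5 = 3.00 s
v² = v₀² + 2aΔx → Δx = (0² − 7.50²)/(2·-2.5) = 11.2 m
Total time = 5.36 + 0.933 + 3.00 = 9.29 s

9.29 s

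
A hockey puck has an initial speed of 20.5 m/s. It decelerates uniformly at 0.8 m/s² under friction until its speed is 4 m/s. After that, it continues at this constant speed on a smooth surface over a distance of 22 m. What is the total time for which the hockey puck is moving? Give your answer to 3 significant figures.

Phase 1 (decelerating): v₀ = 20.5 m/s, a = -0.8 m/s².
v = v₀ + at → t = (4 − 20.5) / -0.8 = 20.6 s
v² = v₀² + 2aΔx → Δx = (4² − 20.5²)/(2·-0.8) = 253 m

Phase 2 (constant speed): v₀ = 4.00 m/s, a = 0 m/s².
Constant speed: t = d/v = 22/4.00 = 5.50 s
Total time = 20.6 + 5.50 = 26.1 s

26.1 s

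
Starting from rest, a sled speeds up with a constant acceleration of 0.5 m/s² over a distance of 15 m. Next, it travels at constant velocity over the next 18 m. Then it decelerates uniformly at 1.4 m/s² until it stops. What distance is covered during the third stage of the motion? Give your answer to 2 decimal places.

5.36 m

Phase 1 (accelerating): v₀ = 0 m/s, a = 0.5 m/s².
v² = v₀² + 2aΔx = 0² + 2·0.5·15 = 15.0 → v = 3.87 m/s
t = (v − v₀)/a = (3.87 − 0)/0.5 = 7.75 s

Phase 2 (constant speed): v₀ = 3.87 m/s, a = 0 m/s².
Constant speed: t = d/v = 18/3.87 = 4.65 s

Phase 3 (decelerating): v₀ = 3.87 m/s, a = -1.4 m/s².
v = v₀ + at → t = (0 − 3.87) / -1.4 = 2.77 s
v² = v₀² + 2aΔx → Δx = (0² − 3.87²)/(2·-1.4) = 5.36 m
Distance in phase 3 = 5.36 m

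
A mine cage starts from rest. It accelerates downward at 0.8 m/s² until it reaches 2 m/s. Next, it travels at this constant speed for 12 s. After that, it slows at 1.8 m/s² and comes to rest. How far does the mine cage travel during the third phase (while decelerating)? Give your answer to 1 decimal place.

Phase 1 (accelerating): v₀ = 0 m/s, a = 0.8 m/s².
v = v₀ + at → t = (2 − 0) / 0.8 = 2.50 s
v² = v₀² + 2aΔx → Δx = (2² − 0²)/(2·0.8) = 2.50 m

Phase 2 (constant speed): v₀ = 2.00 m/s, a = 0 m/s².
v = v₀ + at = 2.00 + (0)(12) = 2.00 m/s
Δx = v₀t + ½at² = 2.00·12 + 0.5·0·12² = 24.0 m

Phase 3 (decelerating): v₀ = 2.00 m/s, a = -1.8 m/s².
v = v₀ + at → t = (0 − 2.00) / -1.8 = 1.11 s
v² = v₀² + 2aΔx → Δx = (0² − 2.00²)/(2·-1.8) = 1.11 m
Distance in phase 3 = 1.11 m

1.1 m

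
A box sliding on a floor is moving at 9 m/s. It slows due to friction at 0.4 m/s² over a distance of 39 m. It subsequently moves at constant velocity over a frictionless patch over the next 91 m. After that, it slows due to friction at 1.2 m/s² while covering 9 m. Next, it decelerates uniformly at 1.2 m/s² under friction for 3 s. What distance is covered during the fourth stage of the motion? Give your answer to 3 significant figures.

Phase 1 (decelerating): v₀ = 9.00 m/s, a = -0.4 m/s².
v² = v₀² + 2aΔx = 9.00² + 2·-0.4·39 = 49.8 → v = 7.06 m/s
t = (v − v₀)/a = (7.06 − 9.00)/-0.4 = 4.86 s

Phase 2 (constant speed): v₀ = 7.06 m/s, a = 0 m/s².
Constant speed: t = d/v = 91/7.06 = 12.9 s

Phase 3 (decelerating): v₀ = 7.06 m/s, a = -1.2 m/s².
v² = v₀² + 2aΔx = 7.06² + 2·-1.2·9 = 28.2 → v = 5.31 m/s
t = (v − v₀)/a = (5.31 − 7.06)/-1.2 = 1.46 s

Phase 4 (decelerating): v₀ = 5.31 m/s, a = -1.2 m/s².
v = v₀ + at = 5.31 + (-1.2)(3) = 1.71 m/s
Δx = v₀t + ½at² = 5.31·3 + 0.5·-1.2·3² = 10.5 m
Distance in phase 4 = 10.5 m

10.5 m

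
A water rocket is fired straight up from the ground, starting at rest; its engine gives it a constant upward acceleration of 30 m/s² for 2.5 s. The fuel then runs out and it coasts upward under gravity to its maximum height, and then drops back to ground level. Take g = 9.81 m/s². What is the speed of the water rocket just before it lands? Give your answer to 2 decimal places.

86.40 m/s

Phase 1 (powered ascent): v₀ = 0 m/s, a = 30 m/s².
v = v₀ + at = 0 + (30)(2.5) = 75.0 m/s
Δx = v₀t + ½at² = 0·2.5 + 0.5·30·2.5² = 93.8 m

Phase 2 (coasting upward): v₀ = 75.0 m/s, a = -9.81 m/s².
v = v₀ + at → t = (0 − 75.0) / -9.81 = 7.65 s
v² = v₀² + 2aΔx → Δx = (0² − 75.0²)/(2·-9.81) = 287 m

Phase 3 (free fall): v₀ = 0 m/s, a = -9.81 m/s².
Falls 380 m from rest: t = √(2·380/9.81) = 8.81 s; v = g·t = 86.4 m/s.
Impact speed = 86.4 m/s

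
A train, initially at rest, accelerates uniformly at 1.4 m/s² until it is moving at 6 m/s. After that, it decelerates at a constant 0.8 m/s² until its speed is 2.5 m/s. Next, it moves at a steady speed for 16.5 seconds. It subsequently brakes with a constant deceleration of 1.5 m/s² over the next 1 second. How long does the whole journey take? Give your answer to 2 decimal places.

26.16 s

Phase 1 (accelerating): v₀ = 0 m/s, a = 1.4 m/s².
v = v₀ + at → t = (6 − 0) / 1.4 = 4.29 s
v² = v₀² + 2aΔx → Δx = (6² − 0²)/(2·1.4) = 12.9 m

Phase 2 (decelerating): v₀ = 6.00 m/s, a = -0.8 m/s².
v = v₀ + at → t = (2.5 − 6.00) / -0.8 = 4.38 s
v² = v₀² + 2aΔx → Δx = (2.5² − 6.00²)/(2·-0.8) = 18.6 m

Phase 3 (constant speed): v₀ = 2.50 m/s, a = 0 m/s².
v = v₀ + at = 2.50 + (0)(16.5) = 2.50 m/s
Δx = v₀t + ½at² = 2.50·16.5 + 0.5·0·16.5² = 41.2 m

Phase 4 (decelerating): v₀ = 2.50 m/s, a = -1.5 m/s².
v = v₀ + at = 2.50 + (-1.5)(1) = 1.00 m/s
Δx = v₀t + ½at² = 2.50·1 + 0.5·-1.5·1² = 1.75 m
Total time = 4.29 + 4.38 + 16.5 + 1.00 = 26.2 s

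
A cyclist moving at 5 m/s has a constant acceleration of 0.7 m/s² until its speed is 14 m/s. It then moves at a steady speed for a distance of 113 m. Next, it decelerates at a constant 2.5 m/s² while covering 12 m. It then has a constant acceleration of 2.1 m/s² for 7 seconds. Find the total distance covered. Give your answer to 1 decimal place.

380.2 m

Phase 1 (accelerating): v₀ = 5.00 m/s, a = 0.7 m/s².
v = v₀ + at → t = (14 − 5.00) / 0.7 = 12.9 s
v² = v₀² + 2aΔx → Δx = (14² − 5.00²)/(2·0.7) = 122 m

Phase 2 (constant speed): v₀ = 14.0 m/s, a = 0 m/s².
Constant speed: t = d/v = 113/14.0 = 8.07 s

Phase 3 (decelerating): v₀ = 14.0 m/s, a = -2.5 m/s².
v² = v₀² + 2aΔx = 14.0² + 2·-2.5·12 = 136 → v = 11.7 m/s
t = (v − v₀)/a = (11.7 − 14.0)/-2.5 = 0.935 s

Phase 4 (accelerating): v₀ = 11.7 m/s, a = 2.1 m/s².
v = v₀ + at = 11.7 + (2.1)(7) = 26.4 m/s
Δx = v₀t + ½at² = 11.7·7 + 0.5·2.1·7² = 133 m
Total distance = 122 + 113 + 12.0 + 133 = 380 m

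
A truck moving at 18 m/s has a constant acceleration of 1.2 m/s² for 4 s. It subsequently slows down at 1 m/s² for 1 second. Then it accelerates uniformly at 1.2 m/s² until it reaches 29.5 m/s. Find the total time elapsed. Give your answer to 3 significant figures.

Phase 1 (accelerating): v₀ = 18.0 m/s, a = 1.2 m/s².
v = v₀ + at = 18.0 + (1.2)(4) = 22.8 m/s
Δx = v₀t + ½at² = 18.0·4 + 0.5·1.2·4² = 81.6 m

Phase 2 (decelerating): v₀ = 22.8 m/s, a = -1 m/s².
v = v₀ + at = 22.8 + (-1)(1) = 21.8 m/s
Δx = v₀t + ½at² = 22.8·1 + 0.5·-1·1² = 22.3 m

Phase 3 (accelerating): v₀ = 21.8 m/s, a = 1.2 m/s².
v = v₀ + at → t = (29.5 − 21.8) / 1.2 = 6.42 s
v² = v₀² + 2aΔx → Δx = (29.5² − 21.8²)/(2·1.2) = 165 m
Total time = 4.00 + 1.00 + 6.42 = 11.4 s

11.4 s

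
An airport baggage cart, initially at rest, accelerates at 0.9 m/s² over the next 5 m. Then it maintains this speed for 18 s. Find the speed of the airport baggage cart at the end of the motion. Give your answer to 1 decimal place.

3.0 m/s

Phase 1 (accelerating): v₀ = 0 m/s, a = 0.9 m/s².
v² = v₀² + 2aΔx = 0² + 2·0.9·5 = 9.00 → v = 3.00 m/s
t = (v − v₀)/a = (3.00 − 0)/0.9 = 3.33 s

Phase 2 (constant speed): v₀ = 3.00 m/s, a = 0 m/s².
v = v₀ + at = 3.00 + (0)(18) = 3.00 m/s
Δx = v₀t + ½at² = 3.00·18 + 0.5·0·18² = 54.0 m
Final speed = 3.00 m/s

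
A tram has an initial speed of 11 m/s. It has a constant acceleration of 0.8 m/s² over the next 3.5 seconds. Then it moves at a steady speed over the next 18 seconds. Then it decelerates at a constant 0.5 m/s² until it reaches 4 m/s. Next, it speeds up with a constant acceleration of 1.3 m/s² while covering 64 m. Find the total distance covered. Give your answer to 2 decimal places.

530.24 m

Phase 1 (accelerating): v₀ = 11.0 m/s, a = 0.8 m/s².
v = v₀ + at = 11.0 + (0.8)(3.5) = 13.8 m/s
Δx = v₀t + ½at² = 11.0·3.5 + 0.5·0.8·3.5² = 43.4 m

Phase 2 (constant speed): v₀ = 13.8 m/s, a = 0 m/s².
v = v₀ + at = 13.8 + (0)(18) = 13.8 m/s
Δx = v₀t + ½at² = 13.8·18 + 0.5·0·18² = 248 m

Phase 3 (decelerating): v₀ = 13.8 m/s, a = -0.5 m/s².
v = v₀ + at → t = (4 − 13.8) / -0.5 = 19.6 s
v² = v₀² + 2aΔx → Δx = (4² − 13.8²)/(2·-0.5) = 174 m

Phase 4 (accelerating): v₀ = 4.00 m/s, a = 1.3 m/s².
v² = v₀² + 2aΔx = 4.00² + 2·1.3·64 = 182 → v = 13.5 m/s
t = (v − v₀)/a = (13.5 − 4.00)/1.3 = 7.31 s
Total distance = 43.4 + 248 + 174 + 64.0 = 530 m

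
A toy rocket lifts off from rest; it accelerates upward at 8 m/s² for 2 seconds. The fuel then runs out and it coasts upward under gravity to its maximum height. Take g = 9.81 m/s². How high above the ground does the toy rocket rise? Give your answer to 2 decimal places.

Phase 1 (powered ascent): v₀ = 0 m/s, a = 8 m/s².
v = v₀ + at = 0 + (8)(2) = 16.0 m/s
Δx = v₀t + ½at² = 0·2 + 0.5·8·2² = 16.0 m

Phase 2 (coasting upward): v₀ = 16.0 m/s, a = -9.81 m/s².
v = v₀ + at → t = (0 − 16.0) / -9.81 = 1.63 s
v² = v₀² + 2aΔx → Δx = (0² − 16.0²)/(2·-9.81) = 13.0 m
Maximum height = 16.0 + 13.0 = 29.0 m

29.05 m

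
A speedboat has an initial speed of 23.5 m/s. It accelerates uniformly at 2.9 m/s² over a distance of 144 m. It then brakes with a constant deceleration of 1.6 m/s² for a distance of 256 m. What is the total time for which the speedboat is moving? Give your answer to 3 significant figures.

13.1 s

Phase 1 (accelerating): v₀ = 23.5 m/s, a = 2.9 m/s².
v² = v₀² + 2aΔx = 23.5² + 2·2.9·144 = 1390 → v = 37.2 m/s
t = (v − v₀)/a = (37.2 − 23.5)/2.9 = 4.74 s

Phase 2 (decelerating): v₀ = 37.2 m/s, a = -1.6 m/s².
v² = v₀² + 2aΔx = 37.2² + 2·-1.6·256 = 568 → v = 23.8 m/s
t = (v − v₀)/a = (23.8 − 37.2)/-1.6 = 8.38 s
Total time = 4.74 + 8.38 = 13.1 s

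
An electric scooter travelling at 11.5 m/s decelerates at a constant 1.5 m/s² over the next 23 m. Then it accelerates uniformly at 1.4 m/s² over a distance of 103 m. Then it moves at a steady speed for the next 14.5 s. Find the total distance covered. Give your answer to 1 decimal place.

397.9 m

Phase 1 (decelerating): v₀ = 11.5 m/s, a = -1.5 m/s².
v² = v₀² + 2aΔx = 11.5² + 2·-1.5·23 = 63.2 → v = 7.95 m/s
t = (v − v₀)/a = (7.95 − 11.5)/-1.5 = 2.36 s

Phase 2 (accelerating): v₀ = 7.95 m/s, a = 1.4 m/s².
v² = v₀² + 2aΔx = 7.95² + 2·1.4·103 = 352 → v = 18.8 m/s
t = (v − v₀)/a = (18.8 − 7.95)/1.4 = 7.71 s

Phase 3 (constant speed): v₀ = 18.8 m/s, a = 0 m/s².
v = v₀ + at = 18.8 + (0)(14.5) = 18.8 m/s
Δx = v₀t + ½at² = 18.8·14.5 + 0.5·0·14.5² = 272 m
Total distance = 23.0 + 103 + 272 = 398 m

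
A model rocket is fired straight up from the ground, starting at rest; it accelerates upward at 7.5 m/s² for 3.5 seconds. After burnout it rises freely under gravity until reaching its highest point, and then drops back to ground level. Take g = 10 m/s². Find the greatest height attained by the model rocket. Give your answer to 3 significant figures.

Phase 1 (powered ascent): v₀ = 0 m/s, a = 7.5 m/s².
v = v₀ + at = 0 + (7.5)(3.5) = 26.2 m/s
Δx = v₀t + ½at² = 0·3.5 + 0.5·7.5·3.5² = 45.9 m

Phase 2 (coasting upward): v₀ = 26.2 m/s, a = -10 m/s².
v = v₀ + at → t = (0 − 26.2) / -10 = 2.62 s
v² = v₀² + 2aΔx → Δx = (0² − 26.2²)/(2·-10) = 34.5 m
Maximum height = 45.9 + 34.5 = 80.4 m

80.4 m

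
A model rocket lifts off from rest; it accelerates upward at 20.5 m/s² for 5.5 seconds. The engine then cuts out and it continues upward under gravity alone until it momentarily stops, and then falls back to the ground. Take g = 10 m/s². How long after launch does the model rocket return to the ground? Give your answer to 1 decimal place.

Phase 1 (powered ascent): v₀ = 0 m/s, a = 20.5 m/s².
v = v₀ + at = 0 + (20.5)(5.5) = 113 m/s
Δx = v₀t + ½at² = 0·5.5 + 0.5·20.5·5.5² = 310 m

Phase 2 (coasting upward): v₀ = 113 m/s, a = -10 m/s².
v = v₀ + at → t = (0 − 113) / -10 = 11.3 s
v² = v₀² + 2aΔx → Δx = (0² − 113²)/(2·-10) = 636 m

Phase 3 (free fall): v₀ = 0 m/s, a = -10 m/s².
Falls 946 m from rest: t = √(2·946/10) = 13.8 s; v = g·t = 138 m/s.
Total time = 5.50 + 11.3 + 13.8 = 30.5 s

30.5 s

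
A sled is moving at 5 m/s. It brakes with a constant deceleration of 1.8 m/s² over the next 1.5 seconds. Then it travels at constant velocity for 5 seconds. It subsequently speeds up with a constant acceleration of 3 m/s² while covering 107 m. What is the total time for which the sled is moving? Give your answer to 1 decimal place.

Phase 1 (decelerating): v₀ = 5.00 m/s, a = -1.8 m/s².
v = v₀ + at = 5.00 + (-1.8)(1.5) = 2.30 m/s
Δx = v₀t + ½at² = 5.00·1.5 + 0.5·-1.8·1.5² = 5.47 m

Phase 2 (constant speed): v₀ = 2.30 m/s, a = 0 m/s².
v = v₀ + at = 2.30 + (0)(5) = 2.30 m/s
Δx = v₀t + ½at² = 2.30·5 + 0.5·0·5² = 11.5 m

Phase 3 (accelerating): v₀ = 2.30 m/s, a = 3 m/s².
v² = v₀² + 2aΔx = 2.30² + 2·3·107 = 647 → v = 25.4 m/s
t = (v − v₀)/a = (25.4 − 2.30)/3 = 7.71 s
Total time = 1.50 + 5.00 + 7.71 = 14.2 s

14.2 s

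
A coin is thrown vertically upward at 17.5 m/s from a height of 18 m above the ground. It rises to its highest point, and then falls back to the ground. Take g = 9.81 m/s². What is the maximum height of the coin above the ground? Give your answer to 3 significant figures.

Phase 1 (rising): v₀ = 17.5 m/s, a = -9.81 m/s².
v = v₀ + at → t = (0 − 17.5) / -9.81 = 1.78 s
v² = v₀² + 2aΔx → Δx = (0² − 17.5²)/(2·-9.81) = 15.6 m
Maximum height = 18 + 15.6 = 33.6 m

33.6 m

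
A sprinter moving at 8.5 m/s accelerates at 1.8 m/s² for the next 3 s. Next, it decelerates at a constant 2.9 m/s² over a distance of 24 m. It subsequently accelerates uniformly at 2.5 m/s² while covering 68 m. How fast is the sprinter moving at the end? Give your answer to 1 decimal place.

Phase 1 (accelerating): v₀ = 8.50 m/s, a = 1.8 m/s².
v = v₀ + at = 8.50 + (1.8)(3) = 13.9 m/s
Δx = v₀t + ½at² = 8.50·3 + 0.5·1.8·3² = 33.6 m

Phase 2 (decelerating): v₀ = 13.9 m/s, a = -2.9 m/s².
v² = v₀² + 2aΔx = 13.9² + 2·-2.9·24 = 54.0 → v = 7.35 m/s
t = (v − v₀)/a = (7.35 − 13.9)/-2.9 = 2.26 s

Phase 3 (accelerating): v₀ = 7.35 m/s, a = 2.5 m/s².
v² = v₀² + 2aΔx = 7.35² + 2·2.5·68 = 394 → v = 19.8 m/s
t = (v − v₀)/a = (19.8 − 7.35)/2.5 = 5.00 s
Final speed = 19.8 m/s

19.8 m/s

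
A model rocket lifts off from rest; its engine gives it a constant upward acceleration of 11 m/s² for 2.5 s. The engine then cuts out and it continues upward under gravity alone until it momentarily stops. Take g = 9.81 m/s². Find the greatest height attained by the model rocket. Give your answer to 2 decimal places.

Phase 1 (powered ascent): v₀ = 0 m/s, a = 11 m/s².
v = v₀ + at = 0 + (11)(2.5) = 27.5 m/s
Δx = v₀t + ½at² = 0·2.5 + 0.5·11·2.5² = 34.4 m

Phase 2 (coasting upward): v₀ = 27.5 m/s, a = -9.81 m/s².
v = v₀ + at → t = (0 − 27.5) / -9.81 = 2.80 s
v² = v₀² + 2aΔx → Δx = (0² − 27.5²)/(2·-9.81) = 38.5 m
Maximum height = 34.4 + 38.5 = 72.9 m

72.92 m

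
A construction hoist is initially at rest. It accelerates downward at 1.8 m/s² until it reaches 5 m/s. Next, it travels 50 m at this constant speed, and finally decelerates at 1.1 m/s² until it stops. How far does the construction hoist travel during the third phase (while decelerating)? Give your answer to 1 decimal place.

11.4 m

Phase 1 (accelerating): v₀ = 0 m/s, a = 1.8 m/s².
v = v₀ + at → t = (5 − 0) / 1.8 = 2.78 s
v² = v₀² + 2aΔx → Δx = (5² − 0²)/(2·1.8) = 6.94 m

Phase 2 (constant speed): v₀ = 5.00 m/s, a = 0 m/s².
Constant speed: t = d/v = 50/5.00 = 10.0 s

Phase 3 (decelerating): v₀ = 5.00 m/s, a = -1.1 m/s².
v = v₀ + at → t = (0 − 5.00) / -1.1 = 4.55 s
v² = v₀² + 2aΔx → Δx = (0² − 5.00²)/(2·-1.1) = 11.4 m
Distance in phase 3 = 11.4 m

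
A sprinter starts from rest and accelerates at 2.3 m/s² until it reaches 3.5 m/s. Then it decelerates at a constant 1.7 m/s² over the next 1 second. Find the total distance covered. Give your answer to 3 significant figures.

5.31 m

Phase 1 (accelerating): v₀ = 0 m/s, a = 2.3 m/s².
v = v₀ + at → t = (3.5 − 0) / 2.3 = 1.52 s
v² = v₀² + 2aΔx → Δx = (3.5² − 0²)/(2·2.3) = 2.66 m

Phase 2 (decelerating): v₀ = 3.50 m/s, a = -1.7 m/s².
v = v₀ + at = 3.50 + (-1.7)(1) = 1.80 m/s
Δx = v₀t + ½at² = 3.50·1 + 0.5·-1.7·1² = 2.65 m
Total distance = 2.66 + 2.65 = 5.31 m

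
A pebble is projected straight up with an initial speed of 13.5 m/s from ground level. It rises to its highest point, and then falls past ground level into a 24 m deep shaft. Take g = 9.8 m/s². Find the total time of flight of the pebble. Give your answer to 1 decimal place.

Phase 1 (rising): v₀ = 13.5 m/s, a = -9.8 m/s².
v = v₀ + at → t = (0 − 13.5) / -9.8 = 1.38 s
v² = v₀² + 2aΔx → Δx = (0² − 13.5²)/(2·-9.8) = 9.30 m

Phase 2 (falling): v₀ = 0 m/s, a = -9.8 m/s².
Falls 33.3 m from rest: t = √(2·33.3/9.8) = 2.61 s; v = g·t = 25.5 m/s.
Total time = 1.38 + 2.61 = 3.98 s

4.0 s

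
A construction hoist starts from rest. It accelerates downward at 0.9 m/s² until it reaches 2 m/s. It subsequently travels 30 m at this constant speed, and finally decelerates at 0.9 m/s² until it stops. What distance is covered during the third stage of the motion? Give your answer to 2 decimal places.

2.22 m

Phase 1 (accelerating): v₀ = 0 m/s, a = 0.9 m/s².
v = v₀ + at → t = (2 − 0) / 0.9 = 2.22 s
v² = v₀² + 2aΔx → Δx = (2² − 0²)/(2·0.9) = 2.22 m

Phase 2 (constant speed): v₀ = 2.00 m/s, a = 0 m/s².
Constant speed: t = d/v = 30/2.00 = 15.0 s

Phase 3 (decelerating): v₀ = 2.00 m/s, a = -0.9 m/s².
v = v₀ + at → t = (0 − 2.00) / -0.9 = 2.22 s
v² = v₀² + 2aΔx → Δx = (0² − 2.00²)/(2·-0.9) = 2.22 m
Distance in phase 3 = 2.22 m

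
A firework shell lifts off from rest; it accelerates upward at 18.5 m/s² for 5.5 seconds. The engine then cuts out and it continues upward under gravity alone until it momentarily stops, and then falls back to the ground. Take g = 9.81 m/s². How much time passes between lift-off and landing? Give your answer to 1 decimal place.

28.7 s

Phase 1 (powered ascent): v₀ = 0 m/s, a = 18.5 m/s².
v = v₀ + at = 0 + (18.5)(5.5) = 102 m/s
Δx = v₀t + ½at² = 0·5.5 + 0.5·18.5·5.5² = 280 m

Phase 2 (coasting upward): v₀ = 102 m/s, a = -9.81 m/s².
v = v₀ + at → t = (0 − 102) / -9.81 = 10.4 s
v² = v₀² + 2aΔx → Δx = (0² − 102²)/(2·-9.81) = 528 m

Phase 3 (free fall): v₀ = 0 m/s, a = -9.81 m/s².
Falls 807 m from rest: t = √(2·807/9.81) = 12.8 s; v = g·t = 126 m/s.
Total time = 5.50 + 10.4 + 12.8 = 28.7 s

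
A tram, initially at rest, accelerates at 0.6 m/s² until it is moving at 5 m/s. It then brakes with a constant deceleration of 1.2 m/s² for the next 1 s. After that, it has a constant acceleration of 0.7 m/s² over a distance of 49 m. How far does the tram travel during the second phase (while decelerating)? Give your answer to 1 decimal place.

4.4 m

Phase 1 (accelerating): v₀ = 0 m/s, a = 0.6 m/s².
v = v₀ + at → t = (5 − 0) / 0.6 = 8.33 s
v² = v₀² + 2aΔx → Δx = (5² − 0²)/(2·0.6) = 20.8 m

Phase 2 (decelerating): v₀ = 5.00 m/s, a = -1.2 m/s².
v = v₀ + at = 5.00 + (-1.2)(1) = 3.80 m/s
Δx = v₀t + ½at² = 5.00·1 + 0.5·-1.2·1² = 4.40 m
Distance in phase 2 = 4.40 m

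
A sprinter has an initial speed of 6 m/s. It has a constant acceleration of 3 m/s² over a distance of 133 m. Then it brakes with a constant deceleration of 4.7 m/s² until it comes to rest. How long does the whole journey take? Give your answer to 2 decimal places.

Phase 1 (accelerating): v₀ = 6.00 m/s, a = 3 m/s².
v² = v₀² + 2aΔx = 6.00² + 2·3·133 = 834 → v = 28.9 m/s
t = (v − v₀)/a = (28.9 − 6.00)/3 = 7.63 s

Phase 2 (decelerating): v₀ = 28.9 m/s, a = -4.7 m/s².
v = v₀ + at → t = (0 − 28.9) / -4.7 = 6.14 s
v² = v₀² + 2aΔx → Δx = (0² − 28.9²)/(2·-4.7) = 88.7 m
Total time = 7.63 + 6.14 = 13.8 s

13.77 s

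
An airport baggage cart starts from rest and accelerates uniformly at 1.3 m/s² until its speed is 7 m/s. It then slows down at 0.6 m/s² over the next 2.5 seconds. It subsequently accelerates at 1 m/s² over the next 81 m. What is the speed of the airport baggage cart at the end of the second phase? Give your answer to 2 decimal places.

Phase 1 (accelerating): v₀ = 0 m/s, a = 1.3 m/s².
v = v₀ + at → t = (7 − 0) / 1.3 = 5.38 s
v² = v₀² + 2aΔx → Δx = (7² − 0²)/(2·1.3) = 18.8 m

Phase 2 (decelerating): v₀ = 7.00 m/s, a = -0.6 m/s².
v = v₀ + at = 7.00 + (-0.6)(2.5) = 5.50 m/s
Δx = v₀t + ½at² = 7.00·2.5 + 0.5·-0.6·2.5² = 15.6 m
Speed at end of phase 2 = 5.50 m/s

5.50 m/s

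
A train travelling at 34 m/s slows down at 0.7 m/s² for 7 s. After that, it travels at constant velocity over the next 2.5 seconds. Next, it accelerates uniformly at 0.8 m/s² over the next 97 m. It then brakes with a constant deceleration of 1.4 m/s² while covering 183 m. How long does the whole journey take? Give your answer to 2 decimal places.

Phase 1 (decelerating): v₀ = 34.0 m/s, a = -0.7 m/s².
v = v₀ + at = 34.0 + (-0.7)(7) = 29.1 m/s
Δx = v₀t + ½at² = 34.0·7 + 0.5·-0.7·7² = 221 m

Phase 2 (constant speed): v₀ = 29.1 m/s, a = 0 m/s².
v = v₀ + at = 29.1 + (0)(2.5) = 29.1 m/s
Δx = v₀t + ½at² = 29.1·2.5 + 0.5·0·2.5² = 72.8 m

Phase 3 (accelerating): v₀ = 29.1 m/s, a = 0.8 m/s².
v² = v₀² + 2aΔx = 29.1² + 2·0.8·97 = 1000 → v = 31.7 m/s
t = (v − v₀)/a = (31.7 − 29.1)/0.8 = 3.19 s

Phase 4 (decelerating): v₀ = 31.7 m/s, a = -1.4 m/s².
v² = v₀² + 2aΔx = 31.7² + 2·-1.4·183 = 490 → v = 22.1 m/s
t = (v − v₀)/a = (22.1 − 31.7)/-1.4 = 6.81 s
Total time = 7.00 + 2.50 + 3.19 + 6.81 = 19.5 s

19.50 s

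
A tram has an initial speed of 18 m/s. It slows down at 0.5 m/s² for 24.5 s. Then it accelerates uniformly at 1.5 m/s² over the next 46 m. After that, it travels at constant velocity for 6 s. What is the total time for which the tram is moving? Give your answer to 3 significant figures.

35.4 s

Phase 1 (decelerating): v₀ = 18.0 m/s, a = -0.5 m/s².
v = v₀ + at = 18.0 + (-0.5)(24.5) = 5.75 m/s
Δx = v₀t + ½at² = 18.0·24.5 + 0.5·-0.5·24.5² = 291 m

Phase 2 (accelerating): v₀ = 5.75 m/s, a = 1.5 m/s².
v² = v₀² + 2aΔx = 5.75² + 2·1.5·46 = 171 → v = 13.1 m/s
t = (v − v₀)/a = (13.1 − 5.75)/1.5 = 4.89 s

Phase 3 (constant speed): v₀ = 13.1 m/s, a = 0 m/s².
v = v₀ + at = 13.1 + (0)(6) = 13.1 m/s
Δx = v₀t + ½at² = 13.1·6 + 0.5·0·6² = 78.5 m
Total time = 24.5 + 4.89 + 6.00 = 35.4 s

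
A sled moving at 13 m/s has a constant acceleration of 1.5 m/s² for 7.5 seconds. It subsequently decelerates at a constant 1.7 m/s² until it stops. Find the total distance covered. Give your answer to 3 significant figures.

313 m

Phase 1 (accelerating): v₀ = 13.0 m/s, a = 1.5 m/s².
v = v₀ + at = 13.0 + (1.5)(7.5) = 24.2 m/s
Δx = v₀t + ½at² = 13.0·7.5 + 0.5·1.5·7.5² = 140 m

Phase 2 (decelerating): v₀ = 24.2 m/s, a = -1.7 m/s².
v = v₀ + at → t = (0 − 24.2) / -1.7 = 14.3 s
v² = v₀² + 2aΔx → Δx = (0² − 24.2²)/(2·-1.7) = 173 m
Total distance = 140 + 173 = 313 m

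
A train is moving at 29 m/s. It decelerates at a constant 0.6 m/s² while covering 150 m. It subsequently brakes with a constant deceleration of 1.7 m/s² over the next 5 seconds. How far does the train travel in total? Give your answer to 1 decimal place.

257.3 m

Phase 1 (decelerating): v₀ = 29.0 m/s, a = -0.6 m/s².
v² = v₀² + 2aΔx = 29.0² + 2·-0.6·150 = 661 → v = 25.7 m/s
t = (v − v₀)/a = (25.7 − 29.0)/-0.6 = 5.48 s

Phase 2 (decelerating): v₀ = 25.7 m/s, a = -1.7 m/s².
v = v₀ + at = 25.7 + (-1.7)(5) = 17.2 m/s
Δx = v₀t + ½at² = 25.7·5 + 0.5·-1.7·5² = 107 m
Total distance = 150 + 107 = 257 m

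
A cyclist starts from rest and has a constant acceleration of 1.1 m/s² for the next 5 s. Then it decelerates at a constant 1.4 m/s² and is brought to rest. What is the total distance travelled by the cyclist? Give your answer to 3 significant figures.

24.6 m

Phase 1 (accelerating): v₀ = 0 m/s, a = 1.1 m/s².
v = v₀ + at = 0 + (1.1)(5) = 5.50 m/s
Δx = v₀t + ½at² = 0·5 + 0.5·1.1·5² = 13.8 m

Phase 2 (decelerating): v₀ = 5.50 m/s, a = -1.4 m/s².
v = v₀ + at → t = (0 − 5.50) / -1.4 = 3.93 s
v² = v₀² + 2aΔx → Δx = (0² − 5.50²)/(2·-1.4) = 10.8 m
Total distance = 13.8 + 10.8 = 24.6 m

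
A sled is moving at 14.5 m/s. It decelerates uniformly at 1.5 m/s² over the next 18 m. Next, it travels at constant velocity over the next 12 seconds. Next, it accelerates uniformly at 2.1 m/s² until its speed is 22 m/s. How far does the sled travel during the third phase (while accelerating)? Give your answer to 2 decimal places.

Phase 1 (decelerating): v₀ = 14.5 m/s, a = -1.5 m/s².
v² = v₀² + 2aΔx = 14.5² + 2·-1.5·18 = 156 → v = 12.5 m/s
t = (v − v₀)/a = (12.5 − 14.5)/-1.5 = 1.33 s

Phase 2 (constant speed): v₀ = 12.5 m/s, a = 0 m/s².
v = v₀ + at = 12.5 + (0)(12) = 12.5 m/s
Δx = v₀t + ½at² = 12.5·12 + 0.5·0·12² = 150 m

Phase 3 (accelerating): v₀ = 12.5 m/s, a = 2.1 m/s².
v = v₀ + at → t = (22 − 12.5) / 2.1 = 4.52 s
v² = v₀² + 2aΔx → Δx = (22² − 12.5²)/(2·2.1) = 78.0 m
Distance in phase 3 = 78.0 m

78.04 m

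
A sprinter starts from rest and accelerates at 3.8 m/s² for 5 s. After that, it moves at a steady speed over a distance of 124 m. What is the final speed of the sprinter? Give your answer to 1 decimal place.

19.0 m/s

Phase 1 (accelerating): v₀ = 0 m/s, a = 3.8 m/s².
v = v₀ + at = 0 + (3.8)(5) = 19.0 m/s
Δx = v₀t + ½at² = 0·5 + 0.5·3.8·5² = 47.5 m

Phase 2 (constant speed): v₀ = 19.0 m/s, a = 0 m/s².
Constant speed: t = d/v = 124/19.0 = 6.53 s
Final speed = 19.0 m/s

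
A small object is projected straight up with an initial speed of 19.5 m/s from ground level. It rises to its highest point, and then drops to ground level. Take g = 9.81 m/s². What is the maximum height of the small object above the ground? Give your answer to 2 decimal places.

19.38 m

Phase 1 (rising): v₀ = 19.5 m/s, a = -9.81 m/s².
v = v₀ + at → t = (0 − 19.5) / -9.81 = 1.99 s
v² = v₀² + 2aΔx → Δx = (0² − 19.5²)/(2·-9.81) = 19.4 m
Maximum height = 19.4 m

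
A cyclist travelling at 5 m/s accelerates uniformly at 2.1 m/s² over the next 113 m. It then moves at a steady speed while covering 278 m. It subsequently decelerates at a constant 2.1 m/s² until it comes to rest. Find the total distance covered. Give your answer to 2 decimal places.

509.95 m

Phase 1 (accelerating): v₀ = 5.00 m/s, a = 2.1 m/s².
v² = v₀² + 2aΔx = 5.00² + 2·2.1·113 = 500 → v = 22.4 m/s
t = (v − v₀)/a = (22.4 − 5.00)/2.1 = 8.26 s

Phase 2 (constant speed): v₀ = 22.4 m/s, a = 0 m/s².
Constant speed: t = d/v = 278/22.4 = 12.4 s

Phase 3 (decelerating): v₀ = 22.4 m/s, a = -2.1 m/s².
v = v₀ + at → t = (0 − 22.4) / -2.1 = 10.6 s
v² = v₀² + 2aΔx → Δx = (0² − 22.4²)/(2·-2.1) = 119 m
Total distance = 113 + 278 + 119 = 510 m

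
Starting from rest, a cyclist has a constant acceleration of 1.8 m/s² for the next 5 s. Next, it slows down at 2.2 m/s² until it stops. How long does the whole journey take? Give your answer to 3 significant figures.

Phase 1 (accelerating): v₀ = 0 m/s, a = 1.8 m/s².
v = v₀ + at = 0 + (1.8)(5) = 9.00 m/s
Δx = v₀t + ½at² = 0·5 + 0.5·1.8·5² = 22.5 m

Phase 2 (decelerating): v₀ = 9.00 m/s, a = -2.2 m/s².
v = v₀ + at → t = (0 − 9.00) / -2.2 = 4.09 s
v² = v₀² + 2aΔx → Δx = (0² − 9.00²)/(2·-2.2) = 18.4 m
Total time = 5.00 + 4.09 = 9.09 s

9.09 s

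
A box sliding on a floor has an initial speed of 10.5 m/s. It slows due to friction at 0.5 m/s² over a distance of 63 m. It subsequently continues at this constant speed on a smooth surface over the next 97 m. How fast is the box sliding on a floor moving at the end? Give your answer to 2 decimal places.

6.87 m/s

Phase 1 (decelerating): v₀ = 10.5 m/s, a = -0.5 m/s².
v² = v₀² + 2aΔx = 10.5² + 2·-0.5·63 = 47.2 → v = 6.87 m/s
t = (v − v₀)/a = (6.87 − 10.5)/-0.5 = 7.25 s

Phase 2 (constant speed): v₀ = 6.87 m/s, a = 0 m/s².
Constant speed: t = d/v = 97/6.87 = 14.1 s
Final speed = 6.87 m/s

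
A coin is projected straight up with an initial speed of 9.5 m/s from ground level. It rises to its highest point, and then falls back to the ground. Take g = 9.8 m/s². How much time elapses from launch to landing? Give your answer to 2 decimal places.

Phase 1 (rising): v₀ = 9.50 m/s, a = -9.8 m/s².
v = v₀ + at → t = (0 − 9.50) / -9.8 = 0.969 s
v² = v₀² + 2aΔx → Δx = (0² − 9.50²)/(2·-9.8) = 4.60 m

Phase 2 (falling): v₀ = 0 m/s, a = -9.8 m/s².
Falls 4.60 m from rest: t = √(2·4.60/9.8) = 0.969 s; v = g·t = 9.50 m/s.
Total time = 0.969 + 0.969 = 1.94 s

1.94 s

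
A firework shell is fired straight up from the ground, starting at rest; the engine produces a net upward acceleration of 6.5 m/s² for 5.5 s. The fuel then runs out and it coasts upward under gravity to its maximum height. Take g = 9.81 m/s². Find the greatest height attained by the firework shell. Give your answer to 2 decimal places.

163.45 m

Phase 1 (powered ascent): v₀ = 0 m/s, a = 6.5 m/s².
v = v₀ + at = 0 + (6.5)(5.5) = 35.8 m/s
Δx = v₀t + ½at² = 0·5.5 + 0.5·6.5·5.5² = 98.3 m

Phase 2 (coasting upward): v₀ = 35.8 m/s, a = -9.81 m/s².
v = v₀ + at → t = (0 − 35.8) / -9.81 = 3.64 s
v² = v₀² + 2aΔx → Δx = (0² − 35.8²)/(2·-9.81) = 65.1 m
Maximum height = 98.3 + 65.1 = 163 m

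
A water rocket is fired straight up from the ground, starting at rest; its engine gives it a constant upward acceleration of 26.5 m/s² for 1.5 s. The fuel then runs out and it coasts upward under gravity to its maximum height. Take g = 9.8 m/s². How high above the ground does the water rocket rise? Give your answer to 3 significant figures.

110 m

Phase 1 (powered ascent): v₀ = 0 m/s, a = 26.5 m/s².
v = v₀ + at = 0 + (26.5)(1.5) = 39.8 m/s
Δx = v₀t + ½at² = 0·1.5 + 0.5·26.5·1.5² = 29.8 m

Phase 2 (coasting upward): v₀ = 39.8 m/s, a = -9.8 m/s².
v = v₀ + at → t = (0 − 39.8) / -9.8 = 4.06 s
v² = v₀² + 2aΔx → Δx = (0² − 39.8²)/(2·-9.8) = 80.6 m
Maximum height = 29.8 + 80.6 = 110 m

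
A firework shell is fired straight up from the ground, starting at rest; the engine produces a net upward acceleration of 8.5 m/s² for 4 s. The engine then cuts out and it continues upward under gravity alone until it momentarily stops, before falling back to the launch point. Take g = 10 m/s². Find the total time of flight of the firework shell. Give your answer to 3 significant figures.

12.4 s

Phase 1 (powered ascent): v₀ = 0 m/s, a = 8.5 m/s².
v = v₀ + at = 0 + (8.5)(4) = 34.0 m/s
Δx = v₀t + ½at² = 0·4 + 0.5·8.5·4² = 68.0 m

Phase 2 (coasting upward): v₀ = 34.0 m/s, a = -10 m/s².
v = v₀ + at → t = (0 − 34.0) / -10 = 3.40 s
v² = v₀² + 2aΔx → Δx = (0² − 34.0²)/(2·-10) = 57.8 m

Phase 3 (free fall): v₀ = 0 m/s, a = -10 m/s².
Falls 126 m from rest: t = √(2·126/10) = 5.02 s; v = g·t = 50.2 m/s.
Total time = 4.00 + 3.40 + 5.02 = 12.4 s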